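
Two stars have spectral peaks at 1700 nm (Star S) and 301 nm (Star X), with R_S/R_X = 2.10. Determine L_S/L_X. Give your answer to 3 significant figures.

0.00433

Wien's law gives T ∝ 1/λ_max, so T_S/T_X = λ_X/λ_S = 301/1700 = 0.1771.
Then L ∝ R²T⁴ gives L_S/L_X = (2.10)² × (0.1771)⁴ = 4.410 × 9.828×10^-4 = 0.004334.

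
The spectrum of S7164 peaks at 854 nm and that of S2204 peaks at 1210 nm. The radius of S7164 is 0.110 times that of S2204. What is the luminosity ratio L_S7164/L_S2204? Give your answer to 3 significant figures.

Wien's law gives T ∝ 1/λ_max, so T_S7164/T_S2204 = λ_S2204/λ_S7164 = 1210/854 = 1.417.
Then L ∝ R²T⁴ gives L_S7164/L_S2204 = (0.110)² × (1.417)⁴ = 0.01210 × 4.030 = 0.04876.

0.0488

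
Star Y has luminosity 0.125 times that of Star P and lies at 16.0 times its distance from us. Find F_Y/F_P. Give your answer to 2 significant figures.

4.9×10^-4

F = L/(4πd²), so F_Y/F_P = (L_Y/L_P) / (d_Y/d_P)²
= 0.125 / (16.0)² = 0.125 / 256.0 = 4.883×10^-4.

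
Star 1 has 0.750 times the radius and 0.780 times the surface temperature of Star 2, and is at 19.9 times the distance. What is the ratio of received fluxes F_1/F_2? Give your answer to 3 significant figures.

5.26×10^-4

L_1/L_2 = (R_1/R_2)²(T_1/T_2)⁴ = (0.750)² × (0.780)⁴ = 0.2082.
F_1/F_2 = (L_1/L_2)/(d_1/d_2)² = 0.2082 / (19.9)² = 5.258×10^-4.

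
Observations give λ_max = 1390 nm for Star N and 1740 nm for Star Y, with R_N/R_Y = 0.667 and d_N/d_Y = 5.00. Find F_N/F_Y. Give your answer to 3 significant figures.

Wien's law: T_N/T_Y = λ_Y/λ_N = 1740/1390 = 1.252.
L_N/L_Y = (R_N/R_Y)²(T_N/T_Y)⁴ = (0.667)²(1.252)⁴ = 1.092.
F_N/F_Y = (L_N/L_Y)/(d_N/d_Y)² = 1.092/(5.00)² = 0.04370.

0.0437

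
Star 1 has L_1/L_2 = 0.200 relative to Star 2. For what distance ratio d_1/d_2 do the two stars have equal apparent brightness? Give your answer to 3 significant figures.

Equal flux requires L_1/d_1² = L_2/d_2², so d_1/d_2 = √(L_1/L_2)
= √(0.200) = 0.4472.

0.447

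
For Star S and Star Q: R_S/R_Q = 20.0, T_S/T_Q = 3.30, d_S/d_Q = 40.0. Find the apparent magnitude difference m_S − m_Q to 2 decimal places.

-3.68

L_S/L_Q = (20.0)²(3.30)⁴ = 4.744×10^4.
F_S/F_Q = (L_S/L_Q)/(d_S/d_Q)² = 4.744×10^4/1600 = 29.65.
m_S − m_Q = −2.5 log₁₀(29.65) = -3.68.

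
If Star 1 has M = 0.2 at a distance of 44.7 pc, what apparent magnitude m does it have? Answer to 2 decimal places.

3.45

m = M + 5 log₁₀(d/10 pc) = 0.2 + 5 log₁₀(44.7/10)
  = 0.2 + 5 × 0.650 = 0.2 + 3.25 = 3.45.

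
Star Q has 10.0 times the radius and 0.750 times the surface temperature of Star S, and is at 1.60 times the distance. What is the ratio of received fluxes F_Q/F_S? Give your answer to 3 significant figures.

L_Q/L_S = (R_Q/R_S)²(T_Q/T_S)⁴ = (10.0)² × (0.750)⁴ = 31.64.
F_Q/F_S = (L_Q/L_S)/(d_Q/d_S)² = 31.64 / (1.60)² = 12.36.

12.4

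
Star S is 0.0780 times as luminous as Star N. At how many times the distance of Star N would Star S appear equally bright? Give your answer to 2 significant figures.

0.28

Equal flux requires L_S/d_S² = L_N/d_N², so d_S/d_N = √(L_S/L_N)
= √(0.0780) = 0.2793.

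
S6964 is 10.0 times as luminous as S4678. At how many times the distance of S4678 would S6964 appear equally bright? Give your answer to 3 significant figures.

3.16

Equal flux requires L_S6964/d_S6964² = L_S4678/d_S4678², so d_S6964/d_S4678 = √(L_S6964/L_S4678)
= √(10.0) = 3.162.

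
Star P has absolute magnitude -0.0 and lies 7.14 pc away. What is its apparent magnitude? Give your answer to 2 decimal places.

m = M + 5 log₁₀(d/10 pc) = -0.0 + 5 log₁₀(7.14/10)
  = -0.0 + 5 × -0.146 = -0.0 + -0.73 = -0.73.

-0.73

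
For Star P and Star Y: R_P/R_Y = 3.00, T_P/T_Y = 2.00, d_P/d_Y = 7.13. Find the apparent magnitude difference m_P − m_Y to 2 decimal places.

L_P/L_Y = (3.00)²(2.00)⁴ = 144.0.
F_P/F_Y = (L_P/L_Y)/(d_P/d_Y)² = 144.0/50.84 = 2.833.
m_P − m_Y = −2.5 log₁₀(2.833) = -1.13.

-1.13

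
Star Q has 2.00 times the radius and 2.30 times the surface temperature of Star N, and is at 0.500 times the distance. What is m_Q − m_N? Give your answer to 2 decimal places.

L_Q/L_N = (2.00)²(2.30)⁴ = 111.9.
F_Q/F_N = (L_Q/L_N)/(d_Q/d_N)² = 111.9/0.2500 = 447.7.
m_Q − m_N = −2.5 log₁₀(447.7) = -6.63.

-6.63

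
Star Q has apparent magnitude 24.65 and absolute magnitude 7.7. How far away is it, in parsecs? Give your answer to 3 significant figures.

m − M = 5 log₁₀(d/10 pc)
24.65 − (7.7) = 16.95 = 5 log₁₀(d/10)
d = 10 × 10^(16.95/5) = 10 × 10^3.390 = 2.455×10^4 pc.

2.45×10^4 pc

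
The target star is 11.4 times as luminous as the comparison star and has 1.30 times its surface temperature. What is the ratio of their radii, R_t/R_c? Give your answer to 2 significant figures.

L ∝ R²T⁴ gives R ∝ √L / T², so
R_t/R_c = √(11.4) / (1.30)² = 3.376 / 1.690 = 1.998.

2.0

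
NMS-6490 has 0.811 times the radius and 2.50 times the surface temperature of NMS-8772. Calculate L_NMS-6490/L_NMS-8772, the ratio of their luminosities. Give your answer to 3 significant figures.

From the Stefan–Boltzmann law, L ∝ R²T⁴, so
L_NMS-6490/L_NMS-8772 = (R_NMS-6490/R_NMS-8772)² (T_NMS-6490/T_NMS-8772)⁴ = (0.811)² × (2.50)⁴ = 0.6577 × 39.06 = 25.69.

25.7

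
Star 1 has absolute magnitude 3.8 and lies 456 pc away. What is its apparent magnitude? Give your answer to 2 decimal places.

12.09

m = M + 5 log₁₀(d/10 pc) = 3.8 + 5 log₁₀(456/10)
  = 3.8 + 5 × 1.659 = 3.8 + 8.29 = 12.09.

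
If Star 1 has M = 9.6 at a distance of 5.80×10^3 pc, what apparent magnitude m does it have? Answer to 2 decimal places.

m = M + 5 log₁₀(d/10 pc) = 9.6 + 5 log₁₀(5.80×10^3/10)
  = 9.6 + 5 × 2.763 = 9.6 + 13.82 = 23.42.

23.42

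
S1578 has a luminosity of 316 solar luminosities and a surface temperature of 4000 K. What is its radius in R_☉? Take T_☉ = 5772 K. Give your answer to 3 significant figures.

R/R_☉ = √(L/L_☉) / (T/T_☉)² = √(316) / (0.6930)²
       = 17.78 / 0.4802 = 37.01.

37.0 R_☉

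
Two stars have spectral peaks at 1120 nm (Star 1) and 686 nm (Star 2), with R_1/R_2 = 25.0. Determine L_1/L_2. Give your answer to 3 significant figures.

88.0

Wien's law gives T ∝ 1/λ_max, so T_1/T_2 = λ_2/λ_1 = 686/1120 = 0.6125.
Then L ∝ R²T⁴ gives L_1/L_2 = (25.0)² × (0.6125)⁴ = 625.0 × 0.1407 = 87.96.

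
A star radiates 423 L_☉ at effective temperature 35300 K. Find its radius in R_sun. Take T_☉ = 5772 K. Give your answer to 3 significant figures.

0.550 R_sun

R/R_☉ = √(L/L_☉) / (T/T_☉)² = √(423) / (6.116)²
       = 20.57 / 37.40 = 0.5499.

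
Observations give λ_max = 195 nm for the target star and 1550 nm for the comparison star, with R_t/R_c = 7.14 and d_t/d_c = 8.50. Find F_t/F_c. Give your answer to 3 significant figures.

Wien's law: T_t/T_c = λ_c/λ_t = 1550/195 = 7.949.
L_t/L_c = (R_t/R_c)²(T_t/T_c)⁴ = (7.14)²(7.949)⁴ = 2.035×10^5.
F_t/F_c = (L_t/L_c)/(d_t/d_c)² = 2.035×10^5/(8.50)² = 2817.

2.82×10^3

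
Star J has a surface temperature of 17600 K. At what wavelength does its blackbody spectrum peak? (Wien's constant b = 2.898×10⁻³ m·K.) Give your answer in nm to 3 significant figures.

λ_max = b/T = 2.898×10⁻³ / 17600 = 1.65×10^-7 m = 164.7 nm.

165 nm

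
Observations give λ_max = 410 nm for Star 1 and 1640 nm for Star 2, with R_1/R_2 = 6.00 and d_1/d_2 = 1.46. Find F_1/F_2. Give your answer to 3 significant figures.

Wien's law: T_1/T_2 = λ_2/λ_1 = 1640/410 = 4.000.
L_1/L_2 = (R_1/R_2)²(T_1/T_2)⁴ = (6.00)²(4.000)⁴ = 9216.
F_1/F_2 = (L_1/L_2)/(d_1/d_2)² = 9216/(1.46)² = 4324.

4.32×10^3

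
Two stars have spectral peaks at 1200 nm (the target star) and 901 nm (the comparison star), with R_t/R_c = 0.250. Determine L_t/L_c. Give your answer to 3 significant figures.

Wien's law gives T ∝ 1/λ_max, so T_t/T_c = λ_c/λ_t = 901/1200 = 0.7508.
Then L ∝ R²T⁴ gives L_t/L_c = (0.250)² × (0.7508)⁴ = 0.06250 × 0.3178 = 0.01986.

0.0199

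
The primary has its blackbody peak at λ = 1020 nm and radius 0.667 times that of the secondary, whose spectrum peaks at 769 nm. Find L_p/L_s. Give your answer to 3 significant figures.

Wien's law gives T ∝ 1/λ_max, so T_p/T_s = λ_s/λ_p = 769/1020 = 0.7539.
Then L ∝ R²T⁴ gives L_p/L_s = (0.667)² × (0.7539)⁴ = 0.4449 × 0.3231 = 0.1437.

0.144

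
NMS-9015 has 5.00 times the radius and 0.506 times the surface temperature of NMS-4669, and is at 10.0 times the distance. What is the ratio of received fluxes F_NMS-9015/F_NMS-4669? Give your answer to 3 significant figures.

0.0164

L_NMS-9015/L_NMS-4669 = (R_NMS-9015/R_NMS-4669)²(T_NMS-9015/T_NMS-4669)⁴ = (5.00)² × (0.506)⁴ = 1.639.
F_NMS-9015/F_NMS-4669 = (L_NMS-9015/L_NMS-4669)/(d_NMS-9015/d_NMS-4669)² = 1.639 / (10.0)² = 0.01639.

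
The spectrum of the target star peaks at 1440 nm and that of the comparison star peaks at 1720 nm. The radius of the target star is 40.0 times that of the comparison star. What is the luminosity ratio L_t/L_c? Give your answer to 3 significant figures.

3.26×10^3

Wien's law gives T ∝ 1/λ_max, so T_t/T_c = λ_c/λ_t = 1720/1440 = 1.194.
Then L ∝ R²T⁴ gives L_t/L_c = (40.0)² × (1.194)⁴ = 1600 × 2.035 = 3257.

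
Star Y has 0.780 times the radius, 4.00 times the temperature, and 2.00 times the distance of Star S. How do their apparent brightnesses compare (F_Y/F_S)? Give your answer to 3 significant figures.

38.9

L_Y/L_S = (R_Y/R_S)²(T_Y/T_S)⁴ = (0.780)² × (4.00)⁴ = 155.8.
F_Y/F_S = (L_Y/L_S)/(d_Y/d_S)² = 155.8 / (2.00)² = 38.94.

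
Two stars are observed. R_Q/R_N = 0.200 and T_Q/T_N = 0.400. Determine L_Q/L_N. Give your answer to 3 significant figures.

0.00102

From the Stefan–Boltzmann law, L ∝ R²T⁴, so
L_Q/L_N = (R_Q/R_N)² (T_Q/T_N)⁴ = (0.200)² × (0.400)⁴ = 0.04000 × 0.02560 = 0.001024.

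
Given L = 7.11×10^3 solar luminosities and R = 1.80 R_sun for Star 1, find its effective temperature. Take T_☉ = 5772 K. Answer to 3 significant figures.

3.95×10^4 K

T/T_☉ = (L/L_☉)^(1/4) / (R/R_☉)^(1/2)
T = 5772 × (7.11×10^3)^(1/4) / √(1.80) = 5772 × 9.183 / 1.342 = 3.951×10^4 K.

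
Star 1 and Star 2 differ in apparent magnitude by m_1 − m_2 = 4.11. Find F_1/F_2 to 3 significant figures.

0.0227

F_1/F_2 = 10^(−(m_1 − m_2)/2.5) = 10^(-4.11/2.5) = 10^-1.644 = 0.02270.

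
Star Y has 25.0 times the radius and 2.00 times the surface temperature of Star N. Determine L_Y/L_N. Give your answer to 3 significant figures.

From the Stefan–Boltzmann law, L ∝ R²T⁴, so
L_Y/L_N = (R_Y/R_N)² (T_Y/T_N)⁴ = (25.0)² × (2.00)⁴ = 625.0 × 16.00 = 1.000×10^4.

1.00×10^4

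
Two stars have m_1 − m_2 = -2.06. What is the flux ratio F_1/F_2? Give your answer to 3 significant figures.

F_1/F_2 = 10^(−(m_1 − m_2)/2.5) = 10^(2.06/2.5) = 10^0.824 = 6.668.

6.67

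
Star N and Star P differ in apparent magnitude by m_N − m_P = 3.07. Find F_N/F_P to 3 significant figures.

F_N/F_P = 10^(−(m_N − m_P)/2.5) = 10^(-3.07/2.5) = 10^-1.228 = 0.05916.

0.0592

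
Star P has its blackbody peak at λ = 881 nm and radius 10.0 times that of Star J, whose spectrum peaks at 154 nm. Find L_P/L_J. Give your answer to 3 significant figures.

Wien's law gives T ∝ 1/λ_max, so T_P/T_J = λ_J/λ_P = 154/881 = 0.1748.
Then L ∝ R²T⁴ gives L_P/L_J = (10.0)² × (0.1748)⁴ = 100.0 × 9.336×10^-4 = 0.09336.

0.0934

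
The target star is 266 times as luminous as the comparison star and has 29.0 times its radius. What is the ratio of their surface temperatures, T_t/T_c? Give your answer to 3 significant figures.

0.750

L ∝ R²T⁴ gives T ∝ (L/R²)^(1/4), so
T_t/T_c = (266 / 29.0²)^(1/4) = (0.3163)^(1/4) = 0.7499.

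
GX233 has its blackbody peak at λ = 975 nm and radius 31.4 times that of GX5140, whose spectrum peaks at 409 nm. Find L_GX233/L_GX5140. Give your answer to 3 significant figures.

Wien's law gives T ∝ 1/λ_max, so T_GX233/T_GX5140 = λ_GX5140/λ_GX233 = 409/975 = 0.4195.
Then L ∝ R²T⁴ gives L_GX233/L_GX5140 = (31.4)² × (0.4195)⁴ = 986.0 × 0.03097 = 30.53.

30.5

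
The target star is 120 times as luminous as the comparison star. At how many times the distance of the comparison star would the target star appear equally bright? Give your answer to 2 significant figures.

Equal flux requires L_t/d_t² = L_c/d_c², so d_t/d_c = √(L_t/L_c)
= √(120) = 10.95.

11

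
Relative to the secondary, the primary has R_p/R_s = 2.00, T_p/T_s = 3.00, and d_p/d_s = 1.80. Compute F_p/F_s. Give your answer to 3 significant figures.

L_p/L_s = (R_p/R_s)²(T_p/T_s)⁴ = (2.00)² × (3.00)⁴ = 324.0.
F_p/F_s = (L_p/L_s)/(d_p/d_s)² = 324.0 / (1.80)² = 100.0.

100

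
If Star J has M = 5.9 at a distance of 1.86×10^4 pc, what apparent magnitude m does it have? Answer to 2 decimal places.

22.25

m = M + 5 log₁₀(d/10 pc) = 5.9 + 5 log₁₀(1.86×10^4/10)
  = 5.9 + 5 × 3.270 = 5.9 + 16.35 = 22.25.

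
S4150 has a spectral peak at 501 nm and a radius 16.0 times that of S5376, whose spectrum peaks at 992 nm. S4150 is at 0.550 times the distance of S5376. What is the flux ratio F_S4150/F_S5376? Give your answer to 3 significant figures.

1.30×10^4

Wien's law: T_S4150/T_S5376 = λ_S5376/λ_S4150 = 992/501 = 1.980.
L_S4150/L_S5376 = (R_S4150/R_S5376)²(T_S4150/T_S5376)⁴ = (16.0)²(1.980)⁴ = 3935.
F_S4150/F_S5376 = (L_S4150/L_S5376)/(d_S4150/d_S5376)² = 3935/(0.550)² = 1.301×10^4.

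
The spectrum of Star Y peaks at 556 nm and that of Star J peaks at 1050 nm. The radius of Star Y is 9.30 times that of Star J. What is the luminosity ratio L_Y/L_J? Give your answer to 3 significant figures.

Wien's law gives T ∝ 1/λ_max, so T_Y/T_J = λ_J/λ_Y = 1050/556 = 1.888.
Then L ∝ R²T⁴ gives L_Y/L_J = (9.30)² × (1.888)⁴ = 86.49 × 12.72 = 1100.

1.10×10^3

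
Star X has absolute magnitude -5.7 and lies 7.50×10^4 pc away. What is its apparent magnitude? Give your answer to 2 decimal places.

13.68

m = M + 5 log₁₀(d/10 pc) = -5.7 + 5 log₁₀(7.50×10^4/10)
  = -5.7 + 5 × 3.875 = -5.7 + 19.38 = 13.68.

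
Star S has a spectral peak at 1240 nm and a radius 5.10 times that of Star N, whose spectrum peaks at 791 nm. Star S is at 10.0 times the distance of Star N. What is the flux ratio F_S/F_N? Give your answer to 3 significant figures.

0.0431

Wien's law: T_S/T_N = λ_N/λ_S = 791/1240 = 0.6379.
L_S/L_N = (R_S/R_N)²(T_S/T_N)⁴ = (5.10)²(0.6379)⁴ = 4.307.
F_S/F_N = (L_S/L_N)/(d_S/d_N)² = 4.307/(10.0)² = 0.04307.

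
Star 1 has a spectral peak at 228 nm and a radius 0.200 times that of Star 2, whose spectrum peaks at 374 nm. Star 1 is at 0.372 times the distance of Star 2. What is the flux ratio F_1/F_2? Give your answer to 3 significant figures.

Wien's law: T_1/T_2 = λ_2/λ_1 = 374/228 = 1.640.
L_1/L_2 = (R_1/R_2)²(T_1/T_2)⁴ = (0.200)²(1.640)⁴ = 0.2896.
F_1/F_2 = (L_1/L_2)/(d_1/d_2)² = 0.2896/(0.372)² = 2.093.

2.09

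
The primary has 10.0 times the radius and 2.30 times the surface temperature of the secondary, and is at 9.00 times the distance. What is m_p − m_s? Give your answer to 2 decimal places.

-3.85

L_p/L_s = (10.0)²(2.30)⁴ = 2798.
F_p/F_s = (L_p/L_s)/(d_p/d_s)² = 2798/81.00 = 34.55.
m_p − m_s = −2.5 log₁₀(34.55) = -3.85.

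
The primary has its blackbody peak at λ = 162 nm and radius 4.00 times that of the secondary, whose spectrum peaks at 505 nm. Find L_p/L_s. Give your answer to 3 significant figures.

Wien's law gives T ∝ 1/λ_max, so T_p/T_s = λ_s/λ_p = 505/162 = 3.117.
Then L ∝ R²T⁴ gives L_p/L_s = (4.00)² × (3.117)⁴ = 16.00 × 94.43 = 1511.

1.51×10^3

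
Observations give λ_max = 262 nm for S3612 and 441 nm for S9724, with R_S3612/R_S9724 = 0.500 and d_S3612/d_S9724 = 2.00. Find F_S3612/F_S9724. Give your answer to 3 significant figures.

0.502

Wien's law: T_S3612/T_S9724 = λ_S9724/λ_S3612 = 441/262 = 1.683.
L_S3612/L_S9724 = (R_S3612/R_S9724)²(T_S3612/T_S9724)⁴ = (0.500)²(1.683)⁴ = 2.007.
F_S3612/F_S9724 = (L_S3612/L_S9724)/(d_S3612/d_S9724)² = 2.007/(2.00)² = 0.5017.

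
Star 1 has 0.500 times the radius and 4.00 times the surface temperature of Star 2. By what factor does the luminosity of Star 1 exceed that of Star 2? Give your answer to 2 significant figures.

64

From the Stefan–Boltzmann law, L ∝ R²T⁴, so
L_1/L_2 = (R_1/R_2)² (T_1/T_2)⁴ = (0.500)² × (4.00)⁴ = 0.2500 × 256.0 = 64.00.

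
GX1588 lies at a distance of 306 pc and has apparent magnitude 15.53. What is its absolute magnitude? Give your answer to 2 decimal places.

8.10

M = m − 5 log₁₀(d/10 pc) = 15.53 − 5 log₁₀(306/10)
  = 15.53 − 5 × 1.486 = 15.53 − 7.43 = 8.10.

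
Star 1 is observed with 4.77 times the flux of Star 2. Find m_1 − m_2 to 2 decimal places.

-1.70

m_1 − m_2 = −2.5 log₁₀(F_1/F_2) = −2.5 log₁₀(4.77) = −2.5 × (0.679) = -1.696.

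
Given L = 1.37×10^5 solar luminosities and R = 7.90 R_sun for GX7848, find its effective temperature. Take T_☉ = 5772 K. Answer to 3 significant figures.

T/T_☉ = (L/L_☉)^(1/4) / (R/R_☉)^(1/2)
T = 5772 × (1.37×10^5)^(1/4) / √(7.90) = 5772 × 19.24 / 2.811 = 3.951×10^4 K.

3.95×10^4 K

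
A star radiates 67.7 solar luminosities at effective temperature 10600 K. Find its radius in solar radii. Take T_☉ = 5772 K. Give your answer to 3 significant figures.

2.44 solar radii

R/R_☉ = √(L/L_☉) / (T/T_☉)² = √(67.7) / (1.836)²
       = 8.228 / 3.373 = 2.440.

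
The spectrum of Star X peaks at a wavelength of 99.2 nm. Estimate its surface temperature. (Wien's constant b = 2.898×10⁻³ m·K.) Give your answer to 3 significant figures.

2.92×10^4 K

T = b/λ_max = 2.898×10⁻³ / (99.2×10⁻⁹) = 2.921×10^4 K.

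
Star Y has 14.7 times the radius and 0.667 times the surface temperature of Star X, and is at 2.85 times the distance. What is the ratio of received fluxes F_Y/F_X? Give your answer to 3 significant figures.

5.27

L_Y/L_X = (R_Y/R_X)²(T_Y/T_X)⁴ = (14.7)² × (0.667)⁴ = 42.77.
F_Y/F_X = (L_Y/L_X)/(d_Y/d_X)² = 42.77 / (2.85)² = 5.266.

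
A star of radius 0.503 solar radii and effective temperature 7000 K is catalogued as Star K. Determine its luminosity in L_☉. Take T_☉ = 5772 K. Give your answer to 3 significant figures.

L/L_☉ = (R/R_☉)² (T/T_☉)⁴ = (0.503)² × (7000/5772)⁴
       = 0.2530 × (1.213)⁴ = 0.2530 × 2.163 = 0.5473.

0.547 L_☉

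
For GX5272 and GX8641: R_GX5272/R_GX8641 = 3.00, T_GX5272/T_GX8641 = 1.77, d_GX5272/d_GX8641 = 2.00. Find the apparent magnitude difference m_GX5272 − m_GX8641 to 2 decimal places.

-3.36

L_GX5272/L_GX8641 = (3.00)²(1.77)⁴ = 88.34.
F_GX5272/F_GX8641 = (L_GX5272/L_GX8641)/(d_GX5272/d_GX8641)² = 88.34/4.000 = 22.08.
m_GX5272 − m_GX8641 = −2.5 log₁₀(22.08) = -3.36.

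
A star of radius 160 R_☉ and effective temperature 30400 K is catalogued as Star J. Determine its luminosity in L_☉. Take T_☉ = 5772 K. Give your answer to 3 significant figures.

L/L_☉ = (R/R_☉)² (T/T_☉)⁴ = (160)² × (30400/5772)⁴
       = 2.560×10^4 × (5.267)⁴ = 2.560×10^4 × 769.5 = 1.970×10^7.

1.97×10^7 L_☉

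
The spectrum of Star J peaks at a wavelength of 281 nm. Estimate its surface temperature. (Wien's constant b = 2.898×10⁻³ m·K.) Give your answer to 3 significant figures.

1.03×10^4 K

T = b/λ_max = 2.898×10⁻³ / (281×10⁻⁹) = 1.031×10^4 K.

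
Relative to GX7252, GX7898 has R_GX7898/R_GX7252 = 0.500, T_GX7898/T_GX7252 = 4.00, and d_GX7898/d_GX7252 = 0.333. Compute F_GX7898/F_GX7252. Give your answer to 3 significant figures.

577

L_GX7898/L_GX7252 = (R_GX7898/R_GX7252)²(T_GX7898/T_GX7252)⁴ = (0.500)² × (4.00)⁴ = 64.00.
F_GX7898/F_GX7252 = (L_GX7898/L_GX7252)/(d_GX7898/d_GX7252)² = 64.00 / (0.333)² = 577.2.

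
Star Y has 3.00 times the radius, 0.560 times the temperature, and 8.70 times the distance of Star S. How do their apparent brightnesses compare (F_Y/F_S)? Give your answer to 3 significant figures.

0.0117

L_Y/L_S = (R_Y/R_S)²(T_Y/T_S)⁴ = (3.00)² × (0.560)⁴ = 0.8851.
F_Y/F_S = (L_Y/L_S)/(d_Y/d_S)² = 0.8851 / (8.70)² = 0.01169.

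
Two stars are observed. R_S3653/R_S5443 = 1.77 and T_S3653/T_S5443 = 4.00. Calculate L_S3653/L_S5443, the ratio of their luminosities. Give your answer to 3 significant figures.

From the Stefan–Boltzmann law, L ∝ R²T⁴, so
L_S3653/L_S5443 = (R_S3653/R_S5443)² (T_S3653/T_S5443)⁴ = (1.77)² × (4.00)⁴ = 3.133 × 256.0 = 802.0.

802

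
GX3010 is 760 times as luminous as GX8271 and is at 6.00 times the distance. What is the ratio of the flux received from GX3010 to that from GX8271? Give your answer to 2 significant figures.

F = L/(4πd²), so F_GX3010/F_GX8271 = (L_GX3010/L_GX8271) / (d_GX3010/d_GX8271)²
= 760 / (6.00)² = 760 / 36.00 = 21.11.

21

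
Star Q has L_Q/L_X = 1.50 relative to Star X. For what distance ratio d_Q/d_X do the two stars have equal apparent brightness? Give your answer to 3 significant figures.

Equal flux requires L_Q/d_Q² = L_X/d_X², so d_Q/d_X = √(L_Q/L_X)
= √(1.50) = 1.225.

1.22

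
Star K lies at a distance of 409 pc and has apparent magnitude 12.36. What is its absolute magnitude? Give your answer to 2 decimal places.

M = m − 5 log₁₀(d/10 pc) = 12.36 − 5 log₁₀(409/10)
  = 12.36 − 5 × 1.612 = 12.36 − 8.06 = 4.30.

4.30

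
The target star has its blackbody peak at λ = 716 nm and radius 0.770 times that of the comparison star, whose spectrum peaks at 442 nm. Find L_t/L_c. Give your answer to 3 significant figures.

Wien's law gives T ∝ 1/λ_max, so T_t/T_c = λ_c/λ_t = 442/716 = 0.6173.
Then L ∝ R²T⁴ gives L_t/L_c = (0.770)² × (0.6173)⁴ = 0.5929 × 0.1452 = 0.08610.

0.0861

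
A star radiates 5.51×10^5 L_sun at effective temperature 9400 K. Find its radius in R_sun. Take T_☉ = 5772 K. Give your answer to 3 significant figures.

R/R_☉ = √(L/L_☉) / (T/T_☉)² = √(5.51×10^5) / (1.629)²
       = 742.3 / 2.652 = 279.9.

280 R_sun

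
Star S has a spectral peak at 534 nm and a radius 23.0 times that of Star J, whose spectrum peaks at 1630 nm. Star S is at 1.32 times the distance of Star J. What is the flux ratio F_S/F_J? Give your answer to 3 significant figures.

2.64×10^4

Wien's law: T_S/T_J = λ_J/λ_S = 1630/534 = 3.052.
L_S/L_J = (R_S/R_J)²(T_S/T_J)⁴ = (23.0)²(3.052)⁴ = 4.592×10^4.
F_S/F_J = (L_S/L_J)/(d_S/d_J)² = 4.592×10^4/(1.32)² = 2.636×10^4.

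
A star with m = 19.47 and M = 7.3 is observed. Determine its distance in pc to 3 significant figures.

m − M = 5 log₁₀(d/10 pc)
19.47 − (7.3) = 12.17 = 5 log₁₀(d/10)
d = 10 × 10^(12.17/5) = 10 × 10^2.434 = 2716 pc.

2.72×10^3 pc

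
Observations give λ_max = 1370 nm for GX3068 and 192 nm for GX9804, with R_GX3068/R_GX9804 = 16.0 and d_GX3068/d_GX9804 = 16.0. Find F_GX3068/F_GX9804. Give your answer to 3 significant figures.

3.86×10^-4

Wien's law: T_GX3068/T_GX9804 = λ_GX9804/λ_GX3068 = 192/1370 = 0.1401.
L_GX3068/L_GX9804 = (R_GX3068/R_GX9804)²(T_GX3068/T_GX9804)⁴ = (16.0)²(0.1401)⁴ = 0.09876.
F_GX3068/F_GX9804 = (L_GX3068/L_GX9804)/(d_GX3068/d_GX9804)² = 0.09876/(16.0)² = 3.858×10^-4.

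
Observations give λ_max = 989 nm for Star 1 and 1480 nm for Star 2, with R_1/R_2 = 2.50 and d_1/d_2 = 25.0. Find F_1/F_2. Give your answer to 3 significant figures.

0.0501

Wien's law: T_1/T_2 = λ_2/λ_1 = 1480/989 = 1.496.
L_1/L_2 = (R_1/R_2)²(T_1/T_2)⁴ = (2.50)²(1.496)⁴ = 31.34.
F_1/F_2 = (L_1/L_2)/(d_1/d_2)² = 31.34/(25.0)² = 0.05015.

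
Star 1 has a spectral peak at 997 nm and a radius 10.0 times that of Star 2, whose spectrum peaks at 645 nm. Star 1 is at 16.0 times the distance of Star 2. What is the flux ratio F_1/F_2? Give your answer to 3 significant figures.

Wien's law: T_1/T_2 = λ_2/λ_1 = 645/997 = 0.6469.
L_1/L_2 = (R_1/R_2)²(T_1/T_2)⁴ = (10.0)²(0.6469)⁴ = 17.52.
F_1/F_2 = (L_1/L_2)/(d_1/d_2)² = 17.52/(16.0)² = 0.06843.

0.0684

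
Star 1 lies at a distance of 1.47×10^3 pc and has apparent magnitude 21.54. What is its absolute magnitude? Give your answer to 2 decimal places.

10.70

M = m − 5 log₁₀(d/10 pc) = 21.54 − 5 log₁₀(1.47×10^3/10)
  = 21.54 − 5 × 2.167 = 21.54 − 10.84 = 10.70.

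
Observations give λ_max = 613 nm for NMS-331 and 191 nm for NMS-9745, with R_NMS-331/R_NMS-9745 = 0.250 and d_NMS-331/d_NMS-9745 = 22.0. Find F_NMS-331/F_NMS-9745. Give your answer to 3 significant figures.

Wien's law: T_NMS-331/T_NMS-9745 = λ_NMS-9745/λ_NMS-331 = 191/613 = 0.3116.
L_NMS-331/L_NMS-9745 = (R_NMS-331/R_NMS-9745)²(T_NMS-331/T_NMS-9745)⁴ = (0.250)²(0.3116)⁴ = 5.891×10^-4.
F_NMS-331/F_NMS-9745 = (L_NMS-331/L_NMS-9745)/(d_NMS-331/d_NMS-9745)² = 5.891×10^-4/(22.0)² = 1.217×10^-6.

1.22×10^-6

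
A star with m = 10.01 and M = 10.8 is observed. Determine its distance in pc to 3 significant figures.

m − M = 5 log₁₀(d/10 pc)
10.01 − (10.8) = -0.79 = 5 log₁₀(d/10)
d = 10 × 10^(-0.79/5) = 10 × 10^-0.158 = 6.950 pc.

6.95 pc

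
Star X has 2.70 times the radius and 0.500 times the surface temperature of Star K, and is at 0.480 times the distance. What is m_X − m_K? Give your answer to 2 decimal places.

-0.74

L_X/L_K = (2.70)²(0.500)⁴ = 0.4556.
F_X/F_K = (L_X/L_K)/(d_X/d_K)² = 0.4556/0.2304 = 1.978.
m_X − m_K = −2.5 log₁₀(1.978) = -0.74.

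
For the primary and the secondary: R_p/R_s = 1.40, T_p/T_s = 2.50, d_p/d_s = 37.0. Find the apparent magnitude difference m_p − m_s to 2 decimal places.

L_p/L_s = (1.40)²(2.50)⁴ = 76.56.
F_p/F_s = (L_p/L_s)/(d_p/d_s)² = 76.56/1369 = 0.05593.
m_p − m_s = −2.5 log₁₀(0.05593) = 3.13.

3.13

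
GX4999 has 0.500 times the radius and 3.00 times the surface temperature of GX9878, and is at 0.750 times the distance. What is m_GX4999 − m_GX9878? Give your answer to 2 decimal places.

L_GX4999/L_GX9878 = (0.500)²(3.00)⁴ = 20.25.
F_GX4999/F_GX9878 = (L_GX4999/L_GX9878)/(d_GX4999/d_GX9878)² = 20.25/0.5625 = 36.00.
m_GX4999 − m_GX9878 = −2.5 log₁₀(36.00) = -3.89.

-3.89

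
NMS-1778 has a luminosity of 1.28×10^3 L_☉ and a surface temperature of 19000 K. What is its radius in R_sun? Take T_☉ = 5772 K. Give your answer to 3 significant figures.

R/R_☉ = √(L/L_☉) / (T/T_☉)² = √(1.28×10^3) / (3.292)²
       = 35.78 / 10.84 = 3.302.

3.30 R_sun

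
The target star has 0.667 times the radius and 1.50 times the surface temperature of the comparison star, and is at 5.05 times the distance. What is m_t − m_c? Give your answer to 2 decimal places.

2.63

L_t/L_c = (0.667)²(1.50)⁴ = 2.252.
F_t/F_c = (L_t/L_c)/(d_t/d_c)² = 2.252/25.50 = 0.08831.
m_t − m_c = −2.5 log₁₀(0.08831) = 2.63.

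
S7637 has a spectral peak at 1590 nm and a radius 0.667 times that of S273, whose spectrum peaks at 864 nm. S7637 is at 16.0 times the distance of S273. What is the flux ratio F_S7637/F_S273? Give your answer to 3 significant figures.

Wien's law: T_S7637/T_S273 = λ_S273/λ_S7637 = 864/1590 = 0.5434.
L_S7637/L_S273 = (R_S7637/R_S273)²(T_S7637/T_S273)⁴ = (0.667)²(0.5434)⁴ = 0.03879.
F_S7637/F_S273 = (L_S7637/L_S273)/(d_S7637/d_S273)² = 0.03879/(16.0)² = 1.515×10^-4.

1.52×10^-4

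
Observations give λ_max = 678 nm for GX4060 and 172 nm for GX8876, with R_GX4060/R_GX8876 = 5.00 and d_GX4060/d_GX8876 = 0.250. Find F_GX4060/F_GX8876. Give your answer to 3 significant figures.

1.66

Wien's law: T_GX4060/T_GX8876 = λ_GX8876/λ_GX4060 = 172/678 = 0.2537.
L_GX4060/L_GX8876 = (R_GX4060/R_GX8876)²(T_GX4060/T_GX8876)⁴ = (5.00)²(0.2537)⁴ = 0.1035.
F_GX4060/F_GX8876 = (L_GX4060/L_GX8876)/(d_GX4060/d_GX8876)² = 0.1035/(0.250)² = 1.657.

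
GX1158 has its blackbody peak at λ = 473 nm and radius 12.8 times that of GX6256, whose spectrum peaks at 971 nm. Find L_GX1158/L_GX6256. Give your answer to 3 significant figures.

Wien's law gives T ∝ 1/λ_max, so T_GX1158/T_GX6256 = λ_GX6256/λ_GX1158 = 971/473 = 2.053.
Then L ∝ R²T⁴ gives L_GX1158/L_GX6256 = (12.8)² × (2.053)⁴ = 163.8 × 17.76 = 2910.

2.91×10^3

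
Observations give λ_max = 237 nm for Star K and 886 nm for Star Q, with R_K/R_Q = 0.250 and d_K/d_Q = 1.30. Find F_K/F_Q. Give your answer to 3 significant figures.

Wien's law: T_K/T_Q = λ_Q/λ_K = 886/237 = 3.738.
L_K/L_Q = (R_K/R_Q)²(T_K/T_Q)⁴ = (0.250)²(3.738)⁴ = 12.21.
F_K/F_Q = (L_K/L_Q)/(d_K/d_Q)² = 12.21/(1.30)² = 7.223.

7.22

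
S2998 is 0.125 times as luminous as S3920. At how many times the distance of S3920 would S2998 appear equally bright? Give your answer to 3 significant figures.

0.354

Equal flux requires L_S2998/d_S2998² = L_S3920/d_S3920², so d_S2998/d_S3920 = √(L_S2998/L_S3920)
= √(0.125) = 0.3536.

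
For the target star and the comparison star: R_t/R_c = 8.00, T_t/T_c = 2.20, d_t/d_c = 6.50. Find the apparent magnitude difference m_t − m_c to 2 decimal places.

-3.88

L_t/L_c = (8.00)²(2.20)⁴ = 1499.
F_t/F_c = (L_t/L_c)/(d_t/d_c)² = 1499/42.25 = 35.48.
m_t − m_c = −2.5 log₁₀(35.48) = -3.88.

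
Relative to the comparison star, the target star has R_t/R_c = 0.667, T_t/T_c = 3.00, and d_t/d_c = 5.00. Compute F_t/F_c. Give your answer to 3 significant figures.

L_t/L_c = (R_t/R_c)²(T_t/T_c)⁴ = (0.667)² × (3.00)⁴ = 36.04.
F_t/F_c = (L_t/L_c)/(d_t/d_c)² = 36.04 / (5.00)² = 1.441.

1.44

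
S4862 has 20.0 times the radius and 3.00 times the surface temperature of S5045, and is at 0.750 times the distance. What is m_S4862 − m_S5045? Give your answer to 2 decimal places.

L_S4862/L_S5045 = (20.0)²(3.00)⁴ = 3.240×10^4.
F_S4862/F_S5045 = (L_S4862/L_S5045)/(d_S4862/d_S5045)² = 3.240×10^4/0.5625 = 5.760×10^4.
m_S4862 − m_S5045 = −2.5 log₁₀(5.760×10^4) = -11.90.

-11.90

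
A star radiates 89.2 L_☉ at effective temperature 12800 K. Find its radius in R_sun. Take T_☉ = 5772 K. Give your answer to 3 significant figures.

R/R_☉ = √(L/L_☉) / (T/T_☉)² = √(89.2) / (2.218)²
       = 9.445 / 4.918 = 1.921.

1.92 R_sun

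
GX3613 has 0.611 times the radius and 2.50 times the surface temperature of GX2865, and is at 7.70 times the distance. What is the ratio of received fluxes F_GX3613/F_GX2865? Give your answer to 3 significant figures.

L_GX3613/L_GX2865 = (R_GX3613/R_GX2865)²(T_GX3613/T_GX2865)⁴ = (0.611)² × (2.50)⁴ = 14.58.
F_GX3613/F_GX2865 = (L_GX3613/L_GX2865)/(d_GX3613/d_GX2865)² = 14.58 / (7.70)² = 0.2460.

0.246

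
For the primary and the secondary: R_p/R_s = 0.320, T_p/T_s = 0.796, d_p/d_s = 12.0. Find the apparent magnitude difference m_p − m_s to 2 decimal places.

8.86

L_p/L_s = (0.320)²(0.796)⁴ = 0.04111.
F_p/F_s = (L_p/L_s)/(d_p/d_s)² = 0.04111/144.0 = 2.855×10^-4.
m_p − m_s = −2.5 log₁₀(2.855×10^-4) = 8.86.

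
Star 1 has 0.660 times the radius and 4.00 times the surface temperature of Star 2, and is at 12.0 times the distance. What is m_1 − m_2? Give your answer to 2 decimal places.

L_1/L_2 = (0.660)²(4.00)⁴ = 111.5.
F_1/F_2 = (L_1/L_2)/(d_1/d_2)² = 111.5/144.0 = 0.7744.
m_1 − m_2 = −2.5 log₁₀(0.7744) = 0.28.

0.28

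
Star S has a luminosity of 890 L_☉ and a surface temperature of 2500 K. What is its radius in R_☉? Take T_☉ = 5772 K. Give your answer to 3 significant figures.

R/R_☉ = √(L/L_☉) / (T/T_☉)² = √(890) / (0.4331)²
       = 29.83 / 0.1876 = 159.0.

159 R_☉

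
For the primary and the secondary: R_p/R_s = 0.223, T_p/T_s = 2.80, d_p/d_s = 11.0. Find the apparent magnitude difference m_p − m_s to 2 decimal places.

L_p/L_s = (0.223)²(2.80)⁴ = 3.057.
F_p/F_s = (L_p/L_s)/(d_p/d_s)² = 3.057/121.0 = 0.02526.
m_p − m_s = −2.5 log₁₀(0.02526) = 3.99.

3.99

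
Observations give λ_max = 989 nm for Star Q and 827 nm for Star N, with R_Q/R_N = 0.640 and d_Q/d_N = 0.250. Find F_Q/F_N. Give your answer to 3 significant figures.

Wien's law: T_Q/T_N = λ_N/λ_Q = 827/989 = 0.8362.
L_Q/L_N = (R_Q/R_N)²(T_Q/T_N)⁴ = (0.640)²(0.8362)⁴ = 0.2003.
F_Q/F_N = (L_Q/L_N)/(d_Q/d_N)² = 0.2003/(0.250)² = 3.204.

3.20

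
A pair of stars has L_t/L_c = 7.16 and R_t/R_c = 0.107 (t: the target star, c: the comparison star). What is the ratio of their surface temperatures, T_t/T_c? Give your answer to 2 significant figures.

L ∝ R²T⁴ gives T ∝ (L/R²)^(1/4), so
T_t/T_c = (7.16 / 0.107²)^(1/4) = (625.4)^(1/4) = 5.001.

5.0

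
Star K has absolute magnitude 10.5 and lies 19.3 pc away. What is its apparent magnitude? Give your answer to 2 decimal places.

m = M + 5 log₁₀(d/10 pc) = 10.5 + 5 log₁₀(19.3/10)
  = 10.5 + 5 × 0.286 = 10.5 + 1.43 = 11.93.

11.93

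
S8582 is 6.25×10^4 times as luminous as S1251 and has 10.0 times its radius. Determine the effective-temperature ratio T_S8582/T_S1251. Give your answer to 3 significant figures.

L ∝ R²T⁴ gives T ∝ (L/R²)^(1/4), so
T_S8582/T_S1251 = (6.25×10^4 / 10.0²)^(1/4) = (625.0)^(1/4) = 5.000.

5.00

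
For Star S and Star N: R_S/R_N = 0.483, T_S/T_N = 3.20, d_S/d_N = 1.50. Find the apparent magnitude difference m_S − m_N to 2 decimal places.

-2.59

L_S/L_N = (0.483)²(3.20)⁴ = 24.46.
F_S/F_N = (L_S/L_N)/(d_S/d_N)² = 24.46/2.250 = 10.87.
m_S − m_N = −2.5 log₁₀(10.87) = -2.59.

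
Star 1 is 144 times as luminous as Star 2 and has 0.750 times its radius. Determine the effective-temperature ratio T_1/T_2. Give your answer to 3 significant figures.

4.00

L ∝ R²T⁴ gives T ∝ (L/R²)^(1/4), so
T_1/T_2 = (144 / 0.750²)^(1/4) = (256.0)^(1/4) = 4.000.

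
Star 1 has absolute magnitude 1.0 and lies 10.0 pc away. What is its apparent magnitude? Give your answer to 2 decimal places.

m = M + 5 log₁₀(d/10 pc) = 1.0 + 5 log₁₀(10.0/10)
  = 1.0 + 5 × 0.000 = 1.0 + 0.00 = 1.00.

1.00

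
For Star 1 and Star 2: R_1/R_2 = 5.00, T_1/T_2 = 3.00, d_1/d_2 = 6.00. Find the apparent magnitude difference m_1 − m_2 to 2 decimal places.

-4.38

L_1/L_2 = (5.00)²(3.00)⁴ = 2025.
F_1/F_2 = (L_1/L_2)/(d_1/d_2)² = 2025/36.00 = 56.25.
m_1 − m_2 = −2.5 log₁₀(56.25) = -4.38.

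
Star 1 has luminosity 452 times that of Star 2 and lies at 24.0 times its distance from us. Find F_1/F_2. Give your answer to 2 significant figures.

F = L/(4πd²), so F_1/F_2 = (L_1/L_2) / (d_1/d_2)²
= 452 / (24.0)² = 452 / 576.0 = 0.7847.

0.78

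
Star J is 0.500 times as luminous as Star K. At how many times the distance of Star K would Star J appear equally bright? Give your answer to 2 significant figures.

0.71

Equal flux requires L_J/d_J² = L_K/d_K², so d_J/d_K = √(L_J/L_K)
= √(0.500) = 0.7071.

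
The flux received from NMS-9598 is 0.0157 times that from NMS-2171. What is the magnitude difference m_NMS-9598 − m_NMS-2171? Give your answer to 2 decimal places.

4.51

m_NMS-9598 − m_NMS-2171 = −2.5 log₁₀(F_NMS-9598/F_NMS-2171) = −2.5 log₁₀(0.0157) = −2.5 × (-1.804) = 4.510.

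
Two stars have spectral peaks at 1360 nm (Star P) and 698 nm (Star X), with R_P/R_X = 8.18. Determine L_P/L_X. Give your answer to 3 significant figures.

Wien's law gives T ∝ 1/λ_max, so T_P/T_X = λ_X/λ_P = 698/1360 = 0.5132.
Then L ∝ R²T⁴ gives L_P/L_X = (8.18)² × (0.5132)⁴ = 66.91 × 0.06939 = 4.643.

4.64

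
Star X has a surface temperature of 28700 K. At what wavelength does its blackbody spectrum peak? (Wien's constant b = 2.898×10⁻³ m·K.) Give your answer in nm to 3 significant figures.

101 nm

λ_max = b/T = 2.898×10⁻³ / 28700 = 1.01×10^-7 m = 101.0 nm.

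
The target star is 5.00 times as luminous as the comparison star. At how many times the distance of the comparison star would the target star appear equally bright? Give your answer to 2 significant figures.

Equal flux requires L_t/d_t² = L_c/d_c², so d_t/d_c = √(L_t/L_c)
= √(5.00) = 2.236.

2.2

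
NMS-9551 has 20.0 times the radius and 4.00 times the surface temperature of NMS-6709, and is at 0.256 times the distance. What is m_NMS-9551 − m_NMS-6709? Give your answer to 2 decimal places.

-15.48

L_NMS-9551/L_NMS-6709 = (20.0)²(4.00)⁴ = 1.024×10^5.
F_NMS-9551/F_NMS-6709 = (L_NMS-9551/L_NMS-6709)/(d_NMS-9551/d_NMS-6709)² = 1.024×10^5/0.06554 = 1.562×10^6.
m_NMS-9551 − m_NMS-6709 = −2.5 log₁₀(1.562×10^6) = -15.48.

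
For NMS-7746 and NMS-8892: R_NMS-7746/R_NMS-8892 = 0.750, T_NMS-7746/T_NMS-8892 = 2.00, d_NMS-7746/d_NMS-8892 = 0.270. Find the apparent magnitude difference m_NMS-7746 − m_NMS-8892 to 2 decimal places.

-5.23

L_NMS-7746/L_NMS-8892 = (0.750)²(2.00)⁴ = 9.000.
F_NMS-7746/F_NMS-8892 = (L_NMS-7746/L_NMS-8892)/(d_NMS-7746/d_NMS-8892)² = 9.000/0.07290 = 123.5.
m_NMS-7746 − m_NMS-8892 = −2.5 log₁₀(123.5) = -5.23.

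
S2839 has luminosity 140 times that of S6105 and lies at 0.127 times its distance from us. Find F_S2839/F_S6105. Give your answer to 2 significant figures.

8.7×10^3

F = L/(4πd²), so F_S2839/F_S6105 = (L_S2839/L_S6105) / (d_S2839/d_S6105)²
= 140 / (0.127)² = 140 / 0.01613 = 8680.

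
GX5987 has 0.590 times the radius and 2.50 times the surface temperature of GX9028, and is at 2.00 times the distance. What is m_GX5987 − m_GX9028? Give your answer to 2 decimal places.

L_GX5987/L_GX9028 = (0.590)²(2.50)⁴ = 13.60.
F_GX5987/F_GX9028 = (L_GX5987/L_GX9028)/(d_GX5987/d_GX9028)² = 13.60/4.000 = 3.399.
m_GX5987 − m_GX9028 = −2.5 log₁₀(3.399) = -1.33.

-1.33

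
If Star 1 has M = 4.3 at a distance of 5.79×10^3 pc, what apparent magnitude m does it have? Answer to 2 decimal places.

18.11

m = M + 5 log₁₀(d/10 pc) = 4.3 + 5 log₁₀(5.79×10^3/10)
  = 4.3 + 5 × 2.763 = 4.3 + 13.81 = 18.11.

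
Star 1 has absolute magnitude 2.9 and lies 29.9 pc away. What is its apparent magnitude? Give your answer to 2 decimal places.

m = M + 5 log₁₀(d/10 pc) = 2.9 + 5 log₁₀(29.9/10)
  = 2.9 + 5 × 0.476 = 2.9 + 2.38 = 5.28.

5.28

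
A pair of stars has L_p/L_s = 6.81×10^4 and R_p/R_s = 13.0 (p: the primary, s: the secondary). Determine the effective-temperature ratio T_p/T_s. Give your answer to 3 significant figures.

4.48

L ∝ R²T⁴ gives T ∝ (L/R²)^(1/4), so
T_p/T_s = (6.81×10^4 / 13.0²)^(1/4) = (403.0)^(1/4) = 4.480.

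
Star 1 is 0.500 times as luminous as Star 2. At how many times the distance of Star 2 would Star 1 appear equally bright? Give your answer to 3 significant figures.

Equal flux requires L_1/d_1² = L_2/d_2², so d_1/d_2 = √(L_1/L_2)
= √(0.500) = 0.7071.

0.707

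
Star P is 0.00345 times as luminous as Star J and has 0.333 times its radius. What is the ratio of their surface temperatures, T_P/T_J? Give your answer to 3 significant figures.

L ∝ R²T⁴ gives T ∝ (L/R²)^(1/4), so
T_P/T_J = (0.00345 / 0.333²)^(1/4) = (0.03111)^(1/4) = 0.4200.

0.420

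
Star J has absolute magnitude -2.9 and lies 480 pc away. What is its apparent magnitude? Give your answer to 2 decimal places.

5.51

m = M + 5 log₁₀(d/10 pc) = -2.9 + 5 log₁₀(480/10)
  = -2.9 + 5 × 1.681 = -2.9 + 8.41 = 5.51.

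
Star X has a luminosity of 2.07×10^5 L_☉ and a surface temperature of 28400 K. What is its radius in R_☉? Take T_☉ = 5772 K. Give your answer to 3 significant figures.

R/R_☉ = √(L/L_☉) / (T/T_☉)² = √(2.07×10^5) / (4.920)²
       = 455.0 / 24.21 = 18.79.

18.8 R_☉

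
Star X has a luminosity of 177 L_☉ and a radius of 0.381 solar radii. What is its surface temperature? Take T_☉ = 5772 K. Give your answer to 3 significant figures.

T/T_☉ = (L/L_☉)^(1/4) / (R/R_☉)^(1/2)
T = 5772 × (177)^(1/4) / √(0.381) = 5772 × 3.647 / 0.6173 = 3.411×10^4 K.

3.41×10^4 K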